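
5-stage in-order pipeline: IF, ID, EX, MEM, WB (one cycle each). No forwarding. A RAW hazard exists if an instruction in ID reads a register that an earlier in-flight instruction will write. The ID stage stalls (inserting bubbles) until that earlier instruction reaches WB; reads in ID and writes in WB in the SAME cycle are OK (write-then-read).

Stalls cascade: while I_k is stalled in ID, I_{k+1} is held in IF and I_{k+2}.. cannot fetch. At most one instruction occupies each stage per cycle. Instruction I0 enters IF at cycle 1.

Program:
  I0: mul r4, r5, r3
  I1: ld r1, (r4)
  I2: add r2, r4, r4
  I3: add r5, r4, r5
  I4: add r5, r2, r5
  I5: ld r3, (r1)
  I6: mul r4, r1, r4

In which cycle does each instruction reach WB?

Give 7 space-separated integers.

I0 mul r4 <- r5,r3: IF@1 ID@2 stall=0 (-) EX@3 MEM@4 WB@5
I1 ld r1 <- r4: IF@2 ID@3 stall=2 (RAW on I0.r4 (WB@5)) EX@6 MEM@7 WB@8
I2 add r2 <- r4,r4: IF@3 ID@6 stall=0 (-) EX@7 MEM@8 WB@9
I3 add r5 <- r4,r5: IF@6 ID@7 stall=0 (-) EX@8 MEM@9 WB@10
I4 add r5 <- r2,r5: IF@7 ID@8 stall=2 (RAW on I3.r5 (WB@10)) EX@11 MEM@12 WB@13
I5 ld r3 <- r1: IF@8 ID@11 stall=0 (-) EX@12 MEM@13 WB@14
I6 mul r4 <- r1,r4: IF@11 ID@12 stall=0 (-) EX@13 MEM@14 WB@15

Answer: 5 8 9 10 13 14 15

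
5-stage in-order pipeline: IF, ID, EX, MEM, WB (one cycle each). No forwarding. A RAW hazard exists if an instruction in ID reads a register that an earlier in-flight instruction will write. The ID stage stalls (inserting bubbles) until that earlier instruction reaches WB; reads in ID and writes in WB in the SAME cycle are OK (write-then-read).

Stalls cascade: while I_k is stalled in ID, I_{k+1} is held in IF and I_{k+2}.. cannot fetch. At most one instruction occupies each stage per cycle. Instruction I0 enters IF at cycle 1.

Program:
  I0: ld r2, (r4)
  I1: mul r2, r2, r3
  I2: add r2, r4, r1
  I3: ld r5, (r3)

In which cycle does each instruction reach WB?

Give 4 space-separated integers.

Answer: 5 8 9 10

Derivation:
I0 ld r2 <- r4: IF@1 ID@2 stall=0 (-) EX@3 MEM@4 WB@5
I1 mul r2 <- r2,r3: IF@2 ID@3 stall=2 (RAW on I0.r2 (WB@5)) EX@6 MEM@7 WB@8
I2 add r2 <- r4,r1: IF@3 ID@6 stall=0 (-) EX@7 MEM@8 WB@9
I3 ld r5 <- r3: IF@6 ID@7 stall=0 (-) EX@8 MEM@9 WB@10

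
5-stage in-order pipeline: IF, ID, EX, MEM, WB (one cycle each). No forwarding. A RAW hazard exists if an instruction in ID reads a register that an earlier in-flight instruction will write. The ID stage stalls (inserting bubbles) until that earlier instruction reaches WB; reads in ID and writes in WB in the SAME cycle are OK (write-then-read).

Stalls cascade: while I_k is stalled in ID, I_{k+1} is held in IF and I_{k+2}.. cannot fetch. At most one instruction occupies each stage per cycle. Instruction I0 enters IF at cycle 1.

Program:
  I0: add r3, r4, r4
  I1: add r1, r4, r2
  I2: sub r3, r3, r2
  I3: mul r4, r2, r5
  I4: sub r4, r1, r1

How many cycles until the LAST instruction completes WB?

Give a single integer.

Answer: 10

Derivation:
I0 add r3 <- r4,r4: IF@1 ID@2 stall=0 (-) EX@3 MEM@4 WB@5
I1 add r1 <- r4,r2: IF@2 ID@3 stall=0 (-) EX@4 MEM@5 WB@6
I2 sub r3 <- r3,r2: IF@3 ID@4 stall=1 (RAW on I0.r3 (WB@5)) EX@6 MEM@7 WB@8
I3 mul r4 <- r2,r5: IF@4 ID@6 stall=0 (-) EX@7 MEM@8 WB@9
I4 sub r4 <- r1,r1: IF@6 ID@7 stall=0 (-) EX@8 MEM@9 WB@10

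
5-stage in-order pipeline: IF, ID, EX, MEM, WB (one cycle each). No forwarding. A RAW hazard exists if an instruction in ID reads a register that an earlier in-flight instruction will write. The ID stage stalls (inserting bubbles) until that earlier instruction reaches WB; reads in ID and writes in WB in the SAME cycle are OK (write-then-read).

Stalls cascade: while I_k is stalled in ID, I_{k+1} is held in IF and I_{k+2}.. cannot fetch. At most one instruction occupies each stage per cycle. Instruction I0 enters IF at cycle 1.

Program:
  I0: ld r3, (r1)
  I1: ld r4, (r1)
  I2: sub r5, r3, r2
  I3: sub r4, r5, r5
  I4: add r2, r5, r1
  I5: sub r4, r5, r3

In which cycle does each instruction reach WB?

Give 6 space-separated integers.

Answer: 5 6 8 11 12 13

Derivation:
I0 ld r3 <- r1: IF@1 ID@2 stall=0 (-) EX@3 MEM@4 WB@5
I1 ld r4 <- r1: IF@2 ID@3 stall=0 (-) EX@4 MEM@5 WB@6
I2 sub r5 <- r3,r2: IF@3 ID@4 stall=1 (RAW on I0.r3 (WB@5)) EX@6 MEM@7 WB@8
I3 sub r4 <- r5,r5: IF@4 ID@6 stall=2 (RAW on I2.r5 (WB@8)) EX@9 MEM@10 WB@11
I4 add r2 <- r5,r1: IF@6 ID@9 stall=0 (-) EX@10 MEM@11 WB@12
I5 sub r4 <- r5,r3: IF@9 ID@10 stall=0 (-) EX@11 MEM@12 WB@13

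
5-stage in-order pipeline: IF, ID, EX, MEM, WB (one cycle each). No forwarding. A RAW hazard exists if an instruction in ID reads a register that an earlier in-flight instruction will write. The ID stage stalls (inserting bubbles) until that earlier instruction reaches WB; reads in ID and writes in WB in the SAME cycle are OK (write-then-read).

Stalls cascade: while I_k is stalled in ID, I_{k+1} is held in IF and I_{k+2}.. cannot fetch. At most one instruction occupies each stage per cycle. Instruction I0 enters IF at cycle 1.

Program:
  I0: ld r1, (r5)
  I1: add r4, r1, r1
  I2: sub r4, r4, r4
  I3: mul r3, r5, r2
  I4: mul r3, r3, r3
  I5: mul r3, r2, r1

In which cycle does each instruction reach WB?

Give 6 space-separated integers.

Answer: 5 8 11 12 15 16

Derivation:
I0 ld r1 <- r5: IF@1 ID@2 stall=0 (-) EX@3 MEM@4 WB@5
I1 add r4 <- r1,r1: IF@2 ID@3 stall=2 (RAW on I0.r1 (WB@5)) EX@6 MEM@7 WB@8
I2 sub r4 <- r4,r4: IF@3 ID@6 stall=2 (RAW on I1.r4 (WB@8)) EX@9 MEM@10 WB@11
I3 mul r3 <- r5,r2: IF@6 ID@9 stall=0 (-) EX@10 MEM@11 WB@12
I4 mul r3 <- r3,r3: IF@9 ID@10 stall=2 (RAW on I3.r3 (WB@12)) EX@13 MEM@14 WB@15
I5 mul r3 <- r2,r1: IF@10 ID@13 stall=0 (-) EX@14 MEM@15 WB@16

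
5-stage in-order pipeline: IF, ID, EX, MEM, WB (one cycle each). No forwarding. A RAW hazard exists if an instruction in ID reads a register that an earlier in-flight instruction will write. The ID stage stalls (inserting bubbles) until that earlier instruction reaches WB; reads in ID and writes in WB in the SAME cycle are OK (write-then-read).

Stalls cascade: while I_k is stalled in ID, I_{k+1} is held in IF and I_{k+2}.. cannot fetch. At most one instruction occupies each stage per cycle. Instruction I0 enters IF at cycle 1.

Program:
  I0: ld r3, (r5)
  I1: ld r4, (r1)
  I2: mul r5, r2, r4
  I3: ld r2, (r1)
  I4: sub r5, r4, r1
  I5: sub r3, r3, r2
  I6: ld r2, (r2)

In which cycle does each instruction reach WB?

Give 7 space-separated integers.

Answer: 5 6 9 10 11 13 14

Derivation:
I0 ld r3 <- r5: IF@1 ID@2 stall=0 (-) EX@3 MEM@4 WB@5
I1 ld r4 <- r1: IF@2 ID@3 stall=0 (-) EX@4 MEM@5 WB@6
I2 mul r5 <- r2,r4: IF@3 ID@4 stall=2 (RAW on I1.r4 (WB@6)) EX@7 MEM@8 WB@9
I3 ld r2 <- r1: IF@4 ID@7 stall=0 (-) EX@8 MEM@9 WB@10
I4 sub r5 <- r4,r1: IF@7 ID@8 stall=0 (-) EX@9 MEM@10 WB@11
I5 sub r3 <- r3,r2: IF@8 ID@9 stall=1 (RAW on I3.r2 (WB@10)) EX@11 MEM@12 WB@13
I6 ld r2 <- r2: IF@9 ID@11 stall=0 (-) EX@12 MEM@13 WB@14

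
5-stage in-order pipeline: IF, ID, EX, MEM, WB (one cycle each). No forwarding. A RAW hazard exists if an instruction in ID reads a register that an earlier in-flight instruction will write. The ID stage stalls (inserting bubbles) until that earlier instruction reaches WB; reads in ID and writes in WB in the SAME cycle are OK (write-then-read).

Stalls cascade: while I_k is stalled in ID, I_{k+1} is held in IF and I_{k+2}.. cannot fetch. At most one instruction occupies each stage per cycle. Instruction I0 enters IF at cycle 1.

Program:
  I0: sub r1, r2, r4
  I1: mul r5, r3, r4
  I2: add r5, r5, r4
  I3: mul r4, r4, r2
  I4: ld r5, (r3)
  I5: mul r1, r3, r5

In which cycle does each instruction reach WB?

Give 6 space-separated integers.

Answer: 5 6 9 10 11 14

Derivation:
I0 sub r1 <- r2,r4: IF@1 ID@2 stall=0 (-) EX@3 MEM@4 WB@5
I1 mul r5 <- r3,r4: IF@2 ID@3 stall=0 (-) EX@4 MEM@5 WB@6
I2 add r5 <- r5,r4: IF@3 ID@4 stall=2 (RAW on I1.r5 (WB@6)) EX@7 MEM@8 WB@9
I3 mul r4 <- r4,r2: IF@4 ID@7 stall=0 (-) EX@8 MEM@9 WB@10
I4 ld r5 <- r3: IF@7 ID@8 stall=0 (-) EX@9 MEM@10 WB@11
I5 mul r1 <- r3,r5: IF@8 ID@9 stall=2 (RAW on I4.r5 (WB@11)) EX@12 MEM@13 WB@14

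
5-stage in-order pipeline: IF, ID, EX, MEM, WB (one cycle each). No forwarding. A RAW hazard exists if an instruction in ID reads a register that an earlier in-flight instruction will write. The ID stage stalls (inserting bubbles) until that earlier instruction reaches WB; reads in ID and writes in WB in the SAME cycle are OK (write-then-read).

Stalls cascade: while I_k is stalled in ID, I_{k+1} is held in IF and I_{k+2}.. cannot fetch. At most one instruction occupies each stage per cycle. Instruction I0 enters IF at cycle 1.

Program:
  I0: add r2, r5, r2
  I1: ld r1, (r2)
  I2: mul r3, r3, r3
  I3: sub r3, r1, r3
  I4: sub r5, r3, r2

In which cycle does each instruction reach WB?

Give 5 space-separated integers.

Answer: 5 8 9 12 15

Derivation:
I0 add r2 <- r5,r2: IF@1 ID@2 stall=0 (-) EX@3 MEM@4 WB@5
I1 ld r1 <- r2: IF@2 ID@3 stall=2 (RAW on I0.r2 (WB@5)) EX@6 MEM@7 WB@8
I2 mul r3 <- r3,r3: IF@3 ID@6 stall=0 (-) EX@7 MEM@8 WB@9
I3 sub r3 <- r1,r3: IF@6 ID@7 stall=2 (RAW on I2.r3 (WB@9)) EX@10 MEM@11 WB@12
I4 sub r5 <- r3,r2: IF@7 ID@10 stall=2 (RAW on I3.r3 (WB@12)) EX@13 MEM@14 WB@15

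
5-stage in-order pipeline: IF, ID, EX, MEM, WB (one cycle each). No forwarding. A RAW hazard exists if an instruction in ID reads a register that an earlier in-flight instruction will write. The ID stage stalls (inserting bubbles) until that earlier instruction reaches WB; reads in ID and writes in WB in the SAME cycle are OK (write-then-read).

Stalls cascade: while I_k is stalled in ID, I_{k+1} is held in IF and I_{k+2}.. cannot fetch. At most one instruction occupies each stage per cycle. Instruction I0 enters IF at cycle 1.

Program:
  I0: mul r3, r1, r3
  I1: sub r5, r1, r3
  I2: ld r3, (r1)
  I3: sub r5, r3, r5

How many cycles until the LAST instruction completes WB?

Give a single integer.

Answer: 12

Derivation:
I0 mul r3 <- r1,r3: IF@1 ID@2 stall=0 (-) EX@3 MEM@4 WB@5
I1 sub r5 <- r1,r3: IF@2 ID@3 stall=2 (RAW on I0.r3 (WB@5)) EX@6 MEM@7 WB@8
I2 ld r3 <- r1: IF@3 ID@6 stall=0 (-) EX@7 MEM@8 WB@9
I3 sub r5 <- r3,r5: IF@6 ID@7 stall=2 (RAW on I2.r3 (WB@9)) EX@10 MEM@11 WB@12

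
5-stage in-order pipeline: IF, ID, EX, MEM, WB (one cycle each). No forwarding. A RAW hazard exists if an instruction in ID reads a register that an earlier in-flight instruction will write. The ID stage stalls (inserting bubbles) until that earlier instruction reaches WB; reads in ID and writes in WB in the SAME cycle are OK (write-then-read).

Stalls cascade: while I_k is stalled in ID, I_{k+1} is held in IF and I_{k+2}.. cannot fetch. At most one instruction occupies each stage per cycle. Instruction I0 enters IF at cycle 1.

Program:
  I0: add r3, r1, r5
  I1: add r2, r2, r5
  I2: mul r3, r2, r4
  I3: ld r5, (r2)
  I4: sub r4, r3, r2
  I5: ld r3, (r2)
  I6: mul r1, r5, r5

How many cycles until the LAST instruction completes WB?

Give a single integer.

Answer: 14

Derivation:
I0 add r3 <- r1,r5: IF@1 ID@2 stall=0 (-) EX@3 MEM@4 WB@5
I1 add r2 <- r2,r5: IF@2 ID@3 stall=0 (-) EX@4 MEM@5 WB@6
I2 mul r3 <- r2,r4: IF@3 ID@4 stall=2 (RAW on I1.r2 (WB@6)) EX@7 MEM@8 WB@9
I3 ld r5 <- r2: IF@4 ID@7 stall=0 (-) EX@8 MEM@9 WB@10
I4 sub r4 <- r3,r2: IF@7 ID@8 stall=1 (RAW on I2.r3 (WB@9)) EX@10 MEM@11 WB@12
I5 ld r3 <- r2: IF@8 ID@10 stall=0 (-) EX@11 MEM@12 WB@13
I6 mul r1 <- r5,r5: IF@10 ID@11 stall=0 (-) EX@12 MEM@13 WB@14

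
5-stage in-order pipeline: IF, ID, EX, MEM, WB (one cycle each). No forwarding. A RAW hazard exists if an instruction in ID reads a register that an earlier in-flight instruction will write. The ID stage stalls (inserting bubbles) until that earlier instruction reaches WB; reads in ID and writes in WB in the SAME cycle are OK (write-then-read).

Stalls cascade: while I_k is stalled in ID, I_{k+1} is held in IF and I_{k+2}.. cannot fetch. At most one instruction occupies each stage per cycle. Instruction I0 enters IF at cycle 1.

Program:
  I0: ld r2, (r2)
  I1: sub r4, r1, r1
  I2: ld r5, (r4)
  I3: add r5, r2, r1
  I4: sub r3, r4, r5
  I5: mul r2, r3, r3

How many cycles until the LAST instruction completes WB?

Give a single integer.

I0 ld r2 <- r2: IF@1 ID@2 stall=0 (-) EX@3 MEM@4 WB@5
I1 sub r4 <- r1,r1: IF@2 ID@3 stall=0 (-) EX@4 MEM@5 WB@6
I2 ld r5 <- r4: IF@3 ID@4 stall=2 (RAW on I1.r4 (WB@6)) EX@7 MEM@8 WB@9
I3 add r5 <- r2,r1: IF@4 ID@7 stall=0 (-) EX@8 MEM@9 WB@10
I4 sub r3 <- r4,r5: IF@7 ID@8 stall=2 (RAW on I3.r5 (WB@10)) EX@11 MEM@12 WB@13
I5 mul r2 <- r3,r3: IF@8 ID@11 stall=2 (RAW on I4.r3 (WB@13)) EX@14 MEM@15 WB@16

Answer: 16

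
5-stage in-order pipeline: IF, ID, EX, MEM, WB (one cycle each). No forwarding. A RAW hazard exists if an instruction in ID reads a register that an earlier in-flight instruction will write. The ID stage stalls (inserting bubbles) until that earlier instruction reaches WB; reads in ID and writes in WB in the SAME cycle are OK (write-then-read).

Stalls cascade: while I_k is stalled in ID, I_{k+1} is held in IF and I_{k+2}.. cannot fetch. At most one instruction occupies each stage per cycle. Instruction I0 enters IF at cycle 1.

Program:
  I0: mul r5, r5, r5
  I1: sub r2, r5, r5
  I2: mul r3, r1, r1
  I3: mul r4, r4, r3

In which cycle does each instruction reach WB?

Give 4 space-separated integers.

Answer: 5 8 9 12

Derivation:
I0 mul r5 <- r5,r5: IF@1 ID@2 stall=0 (-) EX@3 MEM@4 WB@5
I1 sub r2 <- r5,r5: IF@2 ID@3 stall=2 (RAW on I0.r5 (WB@5)) EX@6 MEM@7 WB@8
I2 mul r3 <- r1,r1: IF@3 ID@6 stall=0 (-) EX@7 MEM@8 WB@9
I3 mul r4 <- r4,r3: IF@6 ID@7 stall=2 (RAW on I2.r3 (WB@9)) EX@10 MEM@11 WB@12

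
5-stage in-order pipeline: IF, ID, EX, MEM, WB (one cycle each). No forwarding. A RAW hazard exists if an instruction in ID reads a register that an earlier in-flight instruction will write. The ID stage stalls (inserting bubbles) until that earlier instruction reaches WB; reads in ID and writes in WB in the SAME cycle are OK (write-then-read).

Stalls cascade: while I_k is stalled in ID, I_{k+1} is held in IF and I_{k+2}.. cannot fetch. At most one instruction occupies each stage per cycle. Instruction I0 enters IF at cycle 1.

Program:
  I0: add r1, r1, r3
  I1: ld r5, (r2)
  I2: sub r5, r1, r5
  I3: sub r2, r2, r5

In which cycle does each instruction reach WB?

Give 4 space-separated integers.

Answer: 5 6 9 12

Derivation:
I0 add r1 <- r1,r3: IF@1 ID@2 stall=0 (-) EX@3 MEM@4 WB@5
I1 ld r5 <- r2: IF@2 ID@3 stall=0 (-) EX@4 MEM@5 WB@6
I2 sub r5 <- r1,r5: IF@3 ID@4 stall=2 (RAW on I1.r5 (WB@6)) EX@7 MEM@8 WB@9
I3 sub r2 <- r2,r5: IF@4 ID@7 stall=2 (RAW on I2.r5 (WB@9)) EX@10 MEM@11 WB@12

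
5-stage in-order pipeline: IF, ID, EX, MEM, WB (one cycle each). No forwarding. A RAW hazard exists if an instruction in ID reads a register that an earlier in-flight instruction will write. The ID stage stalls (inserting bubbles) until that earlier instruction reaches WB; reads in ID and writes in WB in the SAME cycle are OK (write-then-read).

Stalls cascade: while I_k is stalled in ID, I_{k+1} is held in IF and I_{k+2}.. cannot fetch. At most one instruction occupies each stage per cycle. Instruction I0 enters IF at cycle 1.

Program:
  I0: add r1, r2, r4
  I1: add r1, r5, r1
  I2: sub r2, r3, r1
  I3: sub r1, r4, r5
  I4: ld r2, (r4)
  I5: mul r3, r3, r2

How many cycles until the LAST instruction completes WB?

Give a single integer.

Answer: 16

Derivation:
I0 add r1 <- r2,r4: IF@1 ID@2 stall=0 (-) EX@3 MEM@4 WB@5
I1 add r1 <- r5,r1: IF@2 ID@3 stall=2 (RAW on I0.r1 (WB@5)) EX@6 MEM@7 WB@8
I2 sub r2 <- r3,r1: IF@3 ID@6 stall=2 (RAW on I1.r1 (WB@8)) EX@9 MEM@10 WB@11
I3 sub r1 <- r4,r5: IF@6 ID@9 stall=0 (-) EX@10 MEM@11 WB@12
I4 ld r2 <- r4: IF@9 ID@10 stall=0 (-) EX@11 MEM@12 WB@13
I5 mul r3 <- r3,r2: IF@10 ID@11 stall=2 (RAW on I4.r2 (WB@13)) EX@14 MEM@15 WB@16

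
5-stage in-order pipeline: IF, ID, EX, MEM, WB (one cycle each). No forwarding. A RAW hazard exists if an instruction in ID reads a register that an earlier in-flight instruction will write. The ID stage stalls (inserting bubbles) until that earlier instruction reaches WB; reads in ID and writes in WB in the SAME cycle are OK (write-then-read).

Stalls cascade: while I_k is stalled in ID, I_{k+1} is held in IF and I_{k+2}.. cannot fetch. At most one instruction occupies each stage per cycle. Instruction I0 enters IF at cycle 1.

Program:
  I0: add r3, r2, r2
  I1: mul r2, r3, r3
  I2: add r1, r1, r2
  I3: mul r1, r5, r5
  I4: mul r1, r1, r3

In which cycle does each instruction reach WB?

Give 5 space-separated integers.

Answer: 5 8 11 12 15

Derivation:
I0 add r3 <- r2,r2: IF@1 ID@2 stall=0 (-) EX@3 MEM@4 WB@5
I1 mul r2 <- r3,r3: IF@2 ID@3 stall=2 (RAW on I0.r3 (WB@5)) EX@6 MEM@7 WB@8
I2 add r1 <- r1,r2: IF@3 ID@6 stall=2 (RAW on I1.r2 (WB@8)) EX@9 MEM@10 WB@11
I3 mul r1 <- r5,r5: IF@6 ID@9 stall=0 (-) EX@10 MEM@11 WB@12
I4 mul r1 <- r1,r3: IF@9 ID@10 stall=2 (RAW on I3.r1 (WB@12)) EX@13 MEM@14 WB@15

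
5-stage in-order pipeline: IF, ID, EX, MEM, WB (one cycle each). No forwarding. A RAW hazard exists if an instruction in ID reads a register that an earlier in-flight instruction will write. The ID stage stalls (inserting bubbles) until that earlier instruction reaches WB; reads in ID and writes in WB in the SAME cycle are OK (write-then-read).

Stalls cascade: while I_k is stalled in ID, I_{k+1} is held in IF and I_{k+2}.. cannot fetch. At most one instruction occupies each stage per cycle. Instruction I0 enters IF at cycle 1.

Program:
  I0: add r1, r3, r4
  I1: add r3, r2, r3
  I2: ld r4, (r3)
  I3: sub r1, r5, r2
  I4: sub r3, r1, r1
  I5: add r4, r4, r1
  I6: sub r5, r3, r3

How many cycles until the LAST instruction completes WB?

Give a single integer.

Answer: 16

Derivation:
I0 add r1 <- r3,r4: IF@1 ID@2 stall=0 (-) EX@3 MEM@4 WB@5
I1 add r3 <- r2,r3: IF@2 ID@3 stall=0 (-) EX@4 MEM@5 WB@6
I2 ld r4 <- r3: IF@3 ID@4 stall=2 (RAW on I1.r3 (WB@6)) EX@7 MEM@8 WB@9
I3 sub r1 <- r5,r2: IF@4 ID@7 stall=0 (-) EX@8 MEM@9 WB@10
I4 sub r3 <- r1,r1: IF@7 ID@8 stall=2 (RAW on I3.r1 (WB@10)) EX@11 MEM@12 WB@13
I5 add r4 <- r4,r1: IF@8 ID@11 stall=0 (-) EX@12 MEM@13 WB@14
I6 sub r5 <- r3,r3: IF@11 ID@12 stall=1 (RAW on I4.r3 (WB@13)) EX@14 MEM@15 WB@16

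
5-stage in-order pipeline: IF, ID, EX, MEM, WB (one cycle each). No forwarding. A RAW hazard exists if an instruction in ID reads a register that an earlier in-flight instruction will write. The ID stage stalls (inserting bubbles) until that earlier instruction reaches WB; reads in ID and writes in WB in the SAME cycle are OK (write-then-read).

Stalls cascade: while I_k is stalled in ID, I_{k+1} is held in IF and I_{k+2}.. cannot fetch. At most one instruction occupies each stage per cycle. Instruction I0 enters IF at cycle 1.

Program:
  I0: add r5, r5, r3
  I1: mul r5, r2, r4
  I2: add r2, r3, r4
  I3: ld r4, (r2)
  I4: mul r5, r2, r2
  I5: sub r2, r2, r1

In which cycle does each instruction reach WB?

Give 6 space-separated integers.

I0 add r5 <- r5,r3: IF@1 ID@2 stall=0 (-) EX@3 MEM@4 WB@5
I1 mul r5 <- r2,r4: IF@2 ID@3 stall=0 (-) EX@4 MEM@5 WB@6
I2 add r2 <- r3,r4: IF@3 ID@4 stall=0 (-) EX@5 MEM@6 WB@7
I3 ld r4 <- r2: IF@4 ID@5 stall=2 (RAW on I2.r2 (WB@7)) EX@8 MEM@9 WB@10
I4 mul r5 <- r2,r2: IF@5 ID@8 stall=0 (-) EX@9 MEM@10 WB@11
I5 sub r2 <- r2,r1: IF@8 ID@9 stall=0 (-) EX@10 MEM@11 WB@12

Answer: 5 6 7 10 11 12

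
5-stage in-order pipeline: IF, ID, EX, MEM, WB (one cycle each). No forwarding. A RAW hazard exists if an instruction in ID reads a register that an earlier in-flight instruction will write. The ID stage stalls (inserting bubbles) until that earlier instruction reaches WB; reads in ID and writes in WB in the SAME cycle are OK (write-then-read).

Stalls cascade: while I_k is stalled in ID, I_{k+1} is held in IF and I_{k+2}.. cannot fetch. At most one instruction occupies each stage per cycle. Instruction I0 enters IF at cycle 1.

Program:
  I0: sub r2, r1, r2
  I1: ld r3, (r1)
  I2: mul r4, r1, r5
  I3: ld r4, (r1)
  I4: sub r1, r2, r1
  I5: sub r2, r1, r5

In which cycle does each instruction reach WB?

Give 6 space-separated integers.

I0 sub r2 <- r1,r2: IF@1 ID@2 stall=0 (-) EX@3 MEM@4 WB@5
I1 ld r3 <- r1: IF@2 ID@3 stall=0 (-) EX@4 MEM@5 WB@6
I2 mul r4 <- r1,r5: IF@3 ID@4 stall=0 (-) EX@5 MEM@6 WB@7
I3 ld r4 <- r1: IF@4 ID@5 stall=0 (-) EX@6 MEM@7 WB@8
I4 sub r1 <- r2,r1: IF@5 ID@6 stall=0 (-) EX@7 MEM@8 WB@9
I5 sub r2 <- r1,r5: IF@6 ID@7 stall=2 (RAW on I4.r1 (WB@9)) EX@10 MEM@11 WB@12

Answer: 5 6 7 8 9 12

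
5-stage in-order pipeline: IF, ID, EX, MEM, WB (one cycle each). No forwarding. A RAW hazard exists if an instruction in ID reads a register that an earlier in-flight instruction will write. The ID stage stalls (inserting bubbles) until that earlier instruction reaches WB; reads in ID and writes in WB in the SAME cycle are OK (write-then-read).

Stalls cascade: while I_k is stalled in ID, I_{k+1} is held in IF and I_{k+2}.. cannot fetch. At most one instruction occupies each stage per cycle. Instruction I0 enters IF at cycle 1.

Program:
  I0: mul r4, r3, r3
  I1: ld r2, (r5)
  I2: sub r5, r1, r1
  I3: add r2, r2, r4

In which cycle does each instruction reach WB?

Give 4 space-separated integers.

I0 mul r4 <- r3,r3: IF@1 ID@2 stall=0 (-) EX@3 MEM@4 WB@5
I1 ld r2 <- r5: IF@2 ID@3 stall=0 (-) EX@4 MEM@5 WB@6
I2 sub r5 <- r1,r1: IF@3 ID@4 stall=0 (-) EX@5 MEM@6 WB@7
I3 add r2 <- r2,r4: IF@4 ID@5 stall=1 (RAW on I1.r2 (WB@6)) EX@7 MEM@8 WB@9

Answer: 5 6 7 9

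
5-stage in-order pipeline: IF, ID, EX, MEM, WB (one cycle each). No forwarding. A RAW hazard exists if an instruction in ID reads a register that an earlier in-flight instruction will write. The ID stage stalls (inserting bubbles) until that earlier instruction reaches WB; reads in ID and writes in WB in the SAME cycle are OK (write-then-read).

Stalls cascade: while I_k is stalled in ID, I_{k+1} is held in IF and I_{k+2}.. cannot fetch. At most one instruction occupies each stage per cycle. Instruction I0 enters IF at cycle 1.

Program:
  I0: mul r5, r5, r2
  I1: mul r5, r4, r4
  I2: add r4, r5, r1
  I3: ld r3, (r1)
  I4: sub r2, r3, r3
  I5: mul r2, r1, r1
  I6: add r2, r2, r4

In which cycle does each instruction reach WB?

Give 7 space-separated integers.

Answer: 5 6 9 10 13 14 17

Derivation:
I0 mul r5 <- r5,r2: IF@1 ID@2 stall=0 (-) EX@3 MEM@4 WB@5
I1 mul r5 <- r4,r4: IF@2 ID@3 stall=0 (-) EX@4 MEM@5 WB@6
I2 add r4 <- r5,r1: IF@3 ID@4 stall=2 (RAW on I1.r5 (WB@6)) EX@7 MEM@8 WB@9
I3 ld r3 <- r1: IF@4 ID@7 stall=0 (-) EX@8 MEM@9 WB@10
I4 sub r2 <- r3,r3: IF@7 ID@8 stall=2 (RAW on I3.r3 (WB@10)) EX@11 MEM@12 WB@13
I5 mul r2 <- r1,r1: IF@8 ID@11 stall=0 (-) EX@12 MEM@13 WB@14
I6 add r2 <- r2,r4: IF@11 ID@12 stall=2 (RAW on I5.r2 (WB@14)) EX@15 MEM@16 WB@17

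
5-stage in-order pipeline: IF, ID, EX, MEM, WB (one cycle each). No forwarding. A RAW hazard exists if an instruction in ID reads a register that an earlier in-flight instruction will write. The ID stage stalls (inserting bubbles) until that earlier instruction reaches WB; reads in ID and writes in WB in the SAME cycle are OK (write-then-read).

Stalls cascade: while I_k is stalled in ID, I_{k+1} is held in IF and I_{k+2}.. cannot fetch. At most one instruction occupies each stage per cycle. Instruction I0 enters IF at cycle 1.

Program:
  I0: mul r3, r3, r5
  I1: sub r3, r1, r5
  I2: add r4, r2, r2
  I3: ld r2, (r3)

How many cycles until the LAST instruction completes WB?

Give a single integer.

I0 mul r3 <- r3,r5: IF@1 ID@2 stall=0 (-) EX@3 MEM@4 WB@5
I1 sub r3 <- r1,r5: IF@2 ID@3 stall=0 (-) EX@4 MEM@5 WB@6
I2 add r4 <- r2,r2: IF@3 ID@4 stall=0 (-) EX@5 MEM@6 WB@7
I3 ld r2 <- r3: IF@4 ID@5 stall=1 (RAW on I1.r3 (WB@6)) EX@7 MEM@8 WB@9

Answer: 9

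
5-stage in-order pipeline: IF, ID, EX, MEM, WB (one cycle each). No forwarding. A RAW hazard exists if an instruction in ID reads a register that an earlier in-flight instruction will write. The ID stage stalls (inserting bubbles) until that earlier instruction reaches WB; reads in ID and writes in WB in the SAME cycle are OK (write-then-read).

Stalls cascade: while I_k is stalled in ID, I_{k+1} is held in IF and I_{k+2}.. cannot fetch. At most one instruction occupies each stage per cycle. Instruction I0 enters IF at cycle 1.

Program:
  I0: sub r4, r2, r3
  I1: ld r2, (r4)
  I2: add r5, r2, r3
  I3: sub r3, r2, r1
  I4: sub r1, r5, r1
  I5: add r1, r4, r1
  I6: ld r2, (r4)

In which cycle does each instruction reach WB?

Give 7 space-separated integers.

I0 sub r4 <- r2,r3: IF@1 ID@2 stall=0 (-) EX@3 MEM@4 WB@5
I1 ld r2 <- r4: IF@2 ID@3 stall=2 (RAW on I0.r4 (WB@5)) EX@6 MEM@7 WB@8
I2 add r5 <- r2,r3: IF@3 ID@6 stall=2 (RAW on I1.r2 (WB@8)) EX@9 MEM@10 WB@11
I3 sub r3 <- r2,r1: IF@6 ID@9 stall=0 (-) EX@10 MEM@11 WB@12
I4 sub r1 <- r5,r1: IF@9 ID@10 stall=1 (RAW on I2.r5 (WB@11)) EX@12 MEM@13 WB@14
I5 add r1 <- r4,r1: IF@10 ID@12 stall=2 (RAW on I4.r1 (WB@14)) EX@15 MEM@16 WB@17
I6 ld r2 <- r4: IF@12 ID@15 stall=0 (-) EX@16 MEM@17 WB@18

Answer: 5 8 11 12 14 17 18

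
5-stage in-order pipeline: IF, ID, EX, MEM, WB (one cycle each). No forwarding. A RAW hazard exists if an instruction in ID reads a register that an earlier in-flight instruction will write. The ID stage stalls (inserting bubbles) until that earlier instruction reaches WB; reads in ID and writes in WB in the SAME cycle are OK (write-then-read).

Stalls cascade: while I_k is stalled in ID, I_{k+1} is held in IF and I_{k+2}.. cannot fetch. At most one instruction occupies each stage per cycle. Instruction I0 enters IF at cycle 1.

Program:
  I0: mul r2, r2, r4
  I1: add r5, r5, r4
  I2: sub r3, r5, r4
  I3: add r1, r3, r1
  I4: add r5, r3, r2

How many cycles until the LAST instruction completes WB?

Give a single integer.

I0 mul r2 <- r2,r4: IF@1 ID@2 stall=0 (-) EX@3 MEM@4 WB@5
I1 add r5 <- r5,r4: IF@2 ID@3 stall=0 (-) EX@4 MEM@5 WB@6
I2 sub r3 <- r5,r4: IF@3 ID@4 stall=2 (RAW on I1.r5 (WB@6)) EX@7 MEM@8 WB@9
I3 add r1 <- r3,r1: IF@4 ID@7 stall=2 (RAW on I2.r3 (WB@9)) EX@10 MEM@11 WB@12
I4 add r5 <- r3,r2: IF@7 ID@10 stall=0 (-) EX@11 MEM@12 WB@13

Answer: 13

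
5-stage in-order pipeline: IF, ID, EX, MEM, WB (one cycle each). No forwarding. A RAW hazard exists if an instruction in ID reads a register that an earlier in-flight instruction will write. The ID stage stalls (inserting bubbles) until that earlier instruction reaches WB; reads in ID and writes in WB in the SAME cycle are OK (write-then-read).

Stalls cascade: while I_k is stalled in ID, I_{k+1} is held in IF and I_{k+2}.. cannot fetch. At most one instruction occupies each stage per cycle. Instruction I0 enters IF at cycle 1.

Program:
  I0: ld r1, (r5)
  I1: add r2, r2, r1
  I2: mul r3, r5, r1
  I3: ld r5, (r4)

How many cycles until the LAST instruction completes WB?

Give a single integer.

Answer: 10

Derivation:
I0 ld r1 <- r5: IF@1 ID@2 stall=0 (-) EX@3 MEM@4 WB@5
I1 add r2 <- r2,r1: IF@2 ID@3 stall=2 (RAW on I0.r1 (WB@5)) EX@6 MEM@7 WB@8
I2 mul r3 <- r5,r1: IF@3 ID@6 stall=0 (-) EX@7 MEM@8 WB@9
I3 ld r5 <- r4: IF@6 ID@7 stall=0 (-) EX@8 MEM@9 WB@10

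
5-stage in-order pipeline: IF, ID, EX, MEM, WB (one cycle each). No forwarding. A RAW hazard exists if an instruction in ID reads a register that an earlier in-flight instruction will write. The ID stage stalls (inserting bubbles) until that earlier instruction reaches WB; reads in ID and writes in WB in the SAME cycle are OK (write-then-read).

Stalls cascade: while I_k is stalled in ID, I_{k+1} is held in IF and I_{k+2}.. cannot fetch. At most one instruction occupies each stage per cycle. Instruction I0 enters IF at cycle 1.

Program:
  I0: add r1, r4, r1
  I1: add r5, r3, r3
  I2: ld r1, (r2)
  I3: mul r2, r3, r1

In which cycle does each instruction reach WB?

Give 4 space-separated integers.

Answer: 5 6 7 10

Derivation:
I0 add r1 <- r4,r1: IF@1 ID@2 stall=0 (-) EX@3 MEM@4 WB@5
I1 add r5 <- r3,r3: IF@2 ID@3 stall=0 (-) EX@4 MEM@5 WB@6
I2 ld r1 <- r2: IF@3 ID@4 stall=0 (-) EX@5 MEM@6 WB@7
I3 mul r2 <- r3,r1: IF@4 ID@5 stall=2 (RAW on I2.r1 (WB@7)) EX@8 MEM@9 WB@10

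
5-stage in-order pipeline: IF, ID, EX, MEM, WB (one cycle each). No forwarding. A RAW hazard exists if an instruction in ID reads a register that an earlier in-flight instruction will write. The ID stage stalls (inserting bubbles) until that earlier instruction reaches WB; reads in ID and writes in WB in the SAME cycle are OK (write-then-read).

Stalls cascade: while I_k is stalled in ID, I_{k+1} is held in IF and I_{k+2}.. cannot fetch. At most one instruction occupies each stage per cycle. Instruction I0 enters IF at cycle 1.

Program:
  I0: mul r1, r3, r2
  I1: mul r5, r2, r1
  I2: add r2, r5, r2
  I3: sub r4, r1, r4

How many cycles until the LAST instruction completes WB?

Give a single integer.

Answer: 12

Derivation:
I0 mul r1 <- r3,r2: IF@1 ID@2 stall=0 (-) EX@3 MEM@4 WB@5
I1 mul r5 <- r2,r1: IF@2 ID@3 stall=2 (RAW on I0.r1 (WB@5)) EX@6 MEM@7 WB@8
I2 add r2 <- r5,r2: IF@3 ID@6 stall=2 (RAW on I1.r5 (WB@8)) EX@9 MEM@10 WB@11
I3 sub r4 <- r1,r4: IF@6 ID@9 stall=0 (-) EX@10 MEM@11 WB@12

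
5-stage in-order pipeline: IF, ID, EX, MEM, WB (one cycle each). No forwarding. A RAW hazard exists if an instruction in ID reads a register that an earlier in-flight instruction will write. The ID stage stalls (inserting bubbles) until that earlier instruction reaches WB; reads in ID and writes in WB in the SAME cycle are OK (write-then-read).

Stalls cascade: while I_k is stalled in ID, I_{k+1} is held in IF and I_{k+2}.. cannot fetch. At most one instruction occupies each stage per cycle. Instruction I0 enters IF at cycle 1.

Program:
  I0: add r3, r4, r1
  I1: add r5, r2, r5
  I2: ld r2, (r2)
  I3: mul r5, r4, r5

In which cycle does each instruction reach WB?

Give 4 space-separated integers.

I0 add r3 <- r4,r1: IF@1 ID@2 stall=0 (-) EX@3 MEM@4 WB@5
I1 add r5 <- r2,r5: IF@2 ID@3 stall=0 (-) EX@4 MEM@5 WB@6
I2 ld r2 <- r2: IF@3 ID@4 stall=0 (-) EX@5 MEM@6 WB@7
I3 mul r5 <- r4,r5: IF@4 ID@5 stall=1 (RAW on I1.r5 (WB@6)) EX@7 MEM@8 WB@9

Answer: 5 6 7 9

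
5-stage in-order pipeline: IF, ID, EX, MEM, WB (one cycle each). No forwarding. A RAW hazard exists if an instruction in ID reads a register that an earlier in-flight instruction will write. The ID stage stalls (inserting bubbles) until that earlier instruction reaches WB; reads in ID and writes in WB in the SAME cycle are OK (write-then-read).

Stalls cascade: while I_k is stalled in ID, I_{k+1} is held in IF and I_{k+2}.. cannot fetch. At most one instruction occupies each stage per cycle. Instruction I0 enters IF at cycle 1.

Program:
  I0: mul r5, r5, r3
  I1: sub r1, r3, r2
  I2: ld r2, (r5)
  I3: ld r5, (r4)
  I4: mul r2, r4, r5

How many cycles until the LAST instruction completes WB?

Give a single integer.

Answer: 12

Derivation:
I0 mul r5 <- r5,r3: IF@1 ID@2 stall=0 (-) EX@3 MEM@4 WB@5
I1 sub r1 <- r3,r2: IF@2 ID@3 stall=0 (-) EX@4 MEM@5 WB@6
I2 ld r2 <- r5: IF@3 ID@4 stall=1 (RAW on I0.r5 (WB@5)) EX@6 MEM@7 WB@8
I3 ld r5 <- r4: IF@4 ID@6 stall=0 (-) EX@7 MEM@8 WB@9
I4 mul r2 <- r4,r5: IF@6 ID@7 stall=2 (RAW on I3.r5 (WB@9)) EX@10 MEM@11 WB@12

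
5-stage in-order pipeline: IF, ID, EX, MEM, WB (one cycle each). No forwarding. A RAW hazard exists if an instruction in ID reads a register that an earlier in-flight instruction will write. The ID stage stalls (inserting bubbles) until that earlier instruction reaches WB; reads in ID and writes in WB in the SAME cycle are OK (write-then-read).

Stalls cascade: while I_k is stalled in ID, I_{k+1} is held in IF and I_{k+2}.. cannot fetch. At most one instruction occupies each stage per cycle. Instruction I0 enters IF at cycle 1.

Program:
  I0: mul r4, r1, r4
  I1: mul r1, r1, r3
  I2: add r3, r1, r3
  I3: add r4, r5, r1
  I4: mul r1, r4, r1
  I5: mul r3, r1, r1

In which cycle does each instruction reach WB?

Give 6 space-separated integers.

I0 mul r4 <- r1,r4: IF@1 ID@2 stall=0 (-) EX@3 MEM@4 WB@5
I1 mul r1 <- r1,r3: IF@2 ID@3 stall=0 (-) EX@4 MEM@5 WB@6
I2 add r3 <- r1,r3: IF@3 ID@4 stall=2 (RAW on I1.r1 (WB@6)) EX@7 MEM@8 WB@9
I3 add r4 <- r5,r1: IF@4 ID@7 stall=0 (-) EX@8 MEM@9 WB@10
I4 mul r1 <- r4,r1: IF@7 ID@8 stall=2 (RAW on I3.r4 (WB@10)) EX@11 MEM@12 WB@13
I5 mul r3 <- r1,r1: IF@8 ID@11 stall=2 (RAW on I4.r1 (WB@13)) EX@14 MEM@15 WB@16

Answer: 5 6 9 10 13 16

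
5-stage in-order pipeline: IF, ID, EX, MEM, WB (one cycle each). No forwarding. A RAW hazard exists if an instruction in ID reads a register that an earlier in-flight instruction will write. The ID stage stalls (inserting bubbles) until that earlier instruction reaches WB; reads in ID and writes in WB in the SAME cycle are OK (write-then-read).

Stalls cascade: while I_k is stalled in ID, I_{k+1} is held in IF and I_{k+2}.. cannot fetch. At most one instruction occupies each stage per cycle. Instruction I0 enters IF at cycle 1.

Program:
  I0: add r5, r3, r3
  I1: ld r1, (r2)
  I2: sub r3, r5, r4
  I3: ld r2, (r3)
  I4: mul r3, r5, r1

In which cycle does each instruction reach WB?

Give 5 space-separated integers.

I0 add r5 <- r3,r3: IF@1 ID@2 stall=0 (-) EX@3 MEM@4 WB@5
I1 ld r1 <- r2: IF@2 ID@3 stall=0 (-) EX@4 MEM@5 WB@6
I2 sub r3 <- r5,r4: IF@3 ID@4 stall=1 (RAW on I0.r5 (WB@5)) EX@6 MEM@7 WB@8
I3 ld r2 <- r3: IF@4 ID@6 stall=2 (RAW on I2.r3 (WB@8)) EX@9 MEM@10 WB@11
I4 mul r3 <- r5,r1: IF@6 ID@9 stall=0 (-) EX@10 MEM@11 WB@12

Answer: 5 6 8 11 12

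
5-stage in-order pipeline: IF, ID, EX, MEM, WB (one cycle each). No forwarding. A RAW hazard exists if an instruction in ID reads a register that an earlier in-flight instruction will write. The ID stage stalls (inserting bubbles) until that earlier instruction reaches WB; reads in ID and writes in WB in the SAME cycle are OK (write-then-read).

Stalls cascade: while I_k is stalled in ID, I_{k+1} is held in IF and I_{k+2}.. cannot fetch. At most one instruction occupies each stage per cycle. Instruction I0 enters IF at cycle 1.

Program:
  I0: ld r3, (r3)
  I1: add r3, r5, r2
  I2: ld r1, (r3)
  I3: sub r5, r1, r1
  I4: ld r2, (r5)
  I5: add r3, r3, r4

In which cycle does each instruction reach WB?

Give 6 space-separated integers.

Answer: 5 6 9 12 15 16

Derivation:
I0 ld r3 <- r3: IF@1 ID@2 stall=0 (-) EX@3 MEM@4 WB@5
I1 add r3 <- r5,r2: IF@2 ID@3 stall=0 (-) EX@4 MEM@5 WB@6
I2 ld r1 <- r3: IF@3 ID@4 stall=2 (RAW on I1.r3 (WB@6)) EX@7 MEM@8 WB@9
I3 sub r5 <- r1,r1: IF@4 ID@7 stall=2 (RAW on I2.r1 (WB@9)) EX@10 MEM@11 WB@12
I4 ld r2 <- r5: IF@7 ID@10 stall=2 (RAW on I3.r5 (WB@12)) EX@13 MEM@14 WB@15
I5 add r3 <- r3,r4: IF@10 ID@13 stall=0 (-) EX@14 MEM@15 WB@16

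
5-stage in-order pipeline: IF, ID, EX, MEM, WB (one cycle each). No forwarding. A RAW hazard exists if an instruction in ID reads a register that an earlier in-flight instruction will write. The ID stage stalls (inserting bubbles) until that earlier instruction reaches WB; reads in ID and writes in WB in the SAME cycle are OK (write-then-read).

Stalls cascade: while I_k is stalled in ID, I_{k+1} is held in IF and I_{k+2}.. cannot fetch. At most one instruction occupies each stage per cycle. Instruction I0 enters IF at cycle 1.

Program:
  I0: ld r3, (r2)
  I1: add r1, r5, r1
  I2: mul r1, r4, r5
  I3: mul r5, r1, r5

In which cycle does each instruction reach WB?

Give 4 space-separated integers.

Answer: 5 6 7 10

Derivation:
I0 ld r3 <- r2: IF@1 ID@2 stall=0 (-) EX@3 MEM@4 WB@5
I1 add r1 <- r5,r1: IF@2 ID@3 stall=0 (-) EX@4 MEM@5 WB@6
I2 mul r1 <- r4,r5: IF@3 ID@4 stall=0 (-) EX@5 MEM@6 WB@7
I3 mul r5 <- r1,r5: IF@4 ID@5 stall=2 (RAW on I2.r1 (WB@7)) EX@8 MEM@9 WB@10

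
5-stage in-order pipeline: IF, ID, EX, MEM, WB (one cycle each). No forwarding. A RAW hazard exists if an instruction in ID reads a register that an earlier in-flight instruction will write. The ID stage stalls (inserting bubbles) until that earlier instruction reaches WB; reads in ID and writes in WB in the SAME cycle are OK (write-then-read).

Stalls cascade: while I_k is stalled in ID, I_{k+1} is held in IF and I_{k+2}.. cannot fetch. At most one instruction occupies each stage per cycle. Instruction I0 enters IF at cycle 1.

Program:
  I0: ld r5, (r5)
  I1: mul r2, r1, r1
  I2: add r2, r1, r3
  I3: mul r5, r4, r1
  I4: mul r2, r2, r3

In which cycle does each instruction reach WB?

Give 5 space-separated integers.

I0 ld r5 <- r5: IF@1 ID@2 stall=0 (-) EX@3 MEM@4 WB@5
I1 mul r2 <- r1,r1: IF@2 ID@3 stall=0 (-) EX@4 MEM@5 WB@6
I2 add r2 <- r1,r3: IF@3 ID@4 stall=0 (-) EX@5 MEM@6 WB@7
I3 mul r5 <- r4,r1: IF@4 ID@5 stall=0 (-) EX@6 MEM@7 WB@8
I4 mul r2 <- r2,r3: IF@5 ID@6 stall=1 (RAW on I2.r2 (WB@7)) EX@8 MEM@9 WB@10

Answer: 5 6 7 8 10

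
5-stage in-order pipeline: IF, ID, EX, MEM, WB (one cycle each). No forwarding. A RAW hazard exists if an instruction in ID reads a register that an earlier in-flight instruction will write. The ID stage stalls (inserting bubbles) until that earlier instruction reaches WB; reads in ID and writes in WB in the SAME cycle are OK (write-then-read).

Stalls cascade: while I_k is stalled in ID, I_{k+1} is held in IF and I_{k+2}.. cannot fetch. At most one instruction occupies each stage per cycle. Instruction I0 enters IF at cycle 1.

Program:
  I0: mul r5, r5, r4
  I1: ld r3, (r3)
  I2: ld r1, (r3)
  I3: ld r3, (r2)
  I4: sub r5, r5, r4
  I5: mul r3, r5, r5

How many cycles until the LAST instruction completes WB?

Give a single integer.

Answer: 14

Derivation:
I0 mul r5 <- r5,r4: IF@1 ID@2 stall=0 (-) EX@3 MEM@4 WB@5
I1 ld r3 <- r3: IF@2 ID@3 stall=0 (-) EX@4 MEM@5 WB@6
I2 ld r1 <- r3: IF@3 ID@4 stall=2 (RAW on I1.r3 (WB@6)) EX@7 MEM@8 WB@9
I3 ld r3 <- r2: IF@4 ID@7 stall=0 (-) EX@8 MEM@9 WB@10
I4 sub r5 <- r5,r4: IF@7 ID@8 stall=0 (-) EX@9 MEM@10 WB@11
I5 mul r3 <- r5,r5: IF@8 ID@9 stall=2 (RAW on I4.r5 (WB@11)) EX@12 MEM@13 WB@14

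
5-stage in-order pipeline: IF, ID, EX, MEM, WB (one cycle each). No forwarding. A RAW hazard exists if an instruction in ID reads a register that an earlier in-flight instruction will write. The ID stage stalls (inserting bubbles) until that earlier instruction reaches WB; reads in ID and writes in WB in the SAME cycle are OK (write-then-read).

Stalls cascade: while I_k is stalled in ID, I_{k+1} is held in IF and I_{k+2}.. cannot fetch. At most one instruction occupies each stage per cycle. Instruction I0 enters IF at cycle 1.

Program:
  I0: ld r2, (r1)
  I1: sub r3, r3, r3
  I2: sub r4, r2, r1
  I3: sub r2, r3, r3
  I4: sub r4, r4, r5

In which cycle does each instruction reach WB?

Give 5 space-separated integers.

I0 ld r2 <- r1: IF@1 ID@2 stall=0 (-) EX@3 MEM@4 WB@5
I1 sub r3 <- r3,r3: IF@2 ID@3 stall=0 (-) EX@4 MEM@5 WB@6
I2 sub r4 <- r2,r1: IF@3 ID@4 stall=1 (RAW on I0.r2 (WB@5)) EX@6 MEM@7 WB@8
I3 sub r2 <- r3,r3: IF@4 ID@6 stall=0 (-) EX@7 MEM@8 WB@9
I4 sub r4 <- r4,r5: IF@6 ID@7 stall=1 (RAW on I2.r4 (WB@8)) EX@9 MEM@10 WB@11

Answer: 5 6 8 9 11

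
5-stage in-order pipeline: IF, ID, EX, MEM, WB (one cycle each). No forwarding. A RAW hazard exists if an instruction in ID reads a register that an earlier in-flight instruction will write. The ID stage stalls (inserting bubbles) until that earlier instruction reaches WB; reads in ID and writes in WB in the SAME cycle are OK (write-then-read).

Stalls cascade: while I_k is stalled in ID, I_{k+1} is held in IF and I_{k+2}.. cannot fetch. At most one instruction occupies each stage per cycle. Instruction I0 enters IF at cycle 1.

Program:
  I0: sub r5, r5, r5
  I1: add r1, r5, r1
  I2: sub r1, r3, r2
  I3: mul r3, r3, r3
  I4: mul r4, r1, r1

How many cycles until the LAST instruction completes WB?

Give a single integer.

Answer: 12

Derivation:
I0 sub r5 <- r5,r5: IF@1 ID@2 stall=0 (-) EX@3 MEM@4 WB@5
I1 add r1 <- r5,r1: IF@2 ID@3 stall=2 (RAW on I0.r5 (WB@5)) EX@6 MEM@7 WB@8
I2 sub r1 <- r3,r2: IF@3 ID@6 stall=0 (-) EX@7 MEM@8 WB@9
I3 mul r3 <- r3,r3: IF@6 ID@7 stall=0 (-) EX@8 MEM@9 WB@10
I4 mul r4 <- r1,r1: IF@7 ID@8 stall=1 (RAW on I2.r1 (WB@9)) EX@10 MEM@11 WB@12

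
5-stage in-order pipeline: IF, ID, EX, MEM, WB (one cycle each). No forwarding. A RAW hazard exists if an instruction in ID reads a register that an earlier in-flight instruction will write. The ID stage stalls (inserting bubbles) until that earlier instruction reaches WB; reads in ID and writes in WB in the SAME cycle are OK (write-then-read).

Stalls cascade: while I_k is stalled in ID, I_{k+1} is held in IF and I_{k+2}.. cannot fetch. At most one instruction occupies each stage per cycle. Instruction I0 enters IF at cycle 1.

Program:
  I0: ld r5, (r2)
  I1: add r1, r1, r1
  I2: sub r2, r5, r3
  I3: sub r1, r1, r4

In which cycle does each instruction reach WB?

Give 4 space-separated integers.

I0 ld r5 <- r2: IF@1 ID@2 stall=0 (-) EX@3 MEM@4 WB@5
I1 add r1 <- r1,r1: IF@2 ID@3 stall=0 (-) EX@4 MEM@5 WB@6
I2 sub r2 <- r5,r3: IF@3 ID@4 stall=1 (RAW on I0.r5 (WB@5)) EX@6 MEM@7 WB@8
I3 sub r1 <- r1,r4: IF@4 ID@6 stall=0 (-) EX@7 MEM@8 WB@9

Answer: 5 6 8 9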